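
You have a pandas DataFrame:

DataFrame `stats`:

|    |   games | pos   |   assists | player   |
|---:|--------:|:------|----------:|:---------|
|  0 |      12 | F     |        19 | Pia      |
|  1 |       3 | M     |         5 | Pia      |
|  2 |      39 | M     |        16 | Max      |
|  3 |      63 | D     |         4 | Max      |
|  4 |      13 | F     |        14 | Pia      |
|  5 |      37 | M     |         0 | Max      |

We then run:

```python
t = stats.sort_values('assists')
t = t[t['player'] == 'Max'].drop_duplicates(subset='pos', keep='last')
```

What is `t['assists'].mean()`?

10.0

sort by assists:
   games pos  assists player
5     37   M        0    Max
3     63   D        4    Max
1      3   M        5    Pia
4     13   F       14    Pia
2     39   M       16    Max
0     12   F       19    Pia
filter rows where player == 'Max':
   games pos  assists player
5     37   M        0    Max
3     63   D        4    Max
2     39   M       16    Max
drop duplicate pos (keep=last):
   games pos  assists player
3     63   D        4    Max
2     39   M       16    Max
Then the mean of column 'assists': 10.0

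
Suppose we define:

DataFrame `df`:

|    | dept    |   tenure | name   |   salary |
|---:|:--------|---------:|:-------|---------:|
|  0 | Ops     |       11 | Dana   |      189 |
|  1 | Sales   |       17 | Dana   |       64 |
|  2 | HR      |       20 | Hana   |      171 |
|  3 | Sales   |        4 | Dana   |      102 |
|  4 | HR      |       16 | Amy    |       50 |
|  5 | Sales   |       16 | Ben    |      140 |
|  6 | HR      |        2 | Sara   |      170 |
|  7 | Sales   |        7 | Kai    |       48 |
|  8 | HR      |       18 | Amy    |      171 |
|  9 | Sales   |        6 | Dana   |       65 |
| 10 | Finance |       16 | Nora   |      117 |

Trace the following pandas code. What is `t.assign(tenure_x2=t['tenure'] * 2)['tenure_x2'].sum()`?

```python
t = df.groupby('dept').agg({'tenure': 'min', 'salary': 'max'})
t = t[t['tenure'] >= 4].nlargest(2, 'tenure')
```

group by dept: min(tenure), max(salary):
         tenure  salary
dept                   
Finance      16     117
HR            2     171
Ops          11     189
Sales         4     140
filter rows where tenure >= 4:
         tenure  salary
dept                   
Finance      16     117
Ops          11     189
Sales         4     140
take 2 rows with largest tenure:
         tenure  salary
dept                   
Finance      16     117
Ops          11     189
add column tenure_x2 = t['tenure'] * 2:
         tenure  salary  tenure_x2
dept                              
Finance      16     117         32
Ops          11     189         22

54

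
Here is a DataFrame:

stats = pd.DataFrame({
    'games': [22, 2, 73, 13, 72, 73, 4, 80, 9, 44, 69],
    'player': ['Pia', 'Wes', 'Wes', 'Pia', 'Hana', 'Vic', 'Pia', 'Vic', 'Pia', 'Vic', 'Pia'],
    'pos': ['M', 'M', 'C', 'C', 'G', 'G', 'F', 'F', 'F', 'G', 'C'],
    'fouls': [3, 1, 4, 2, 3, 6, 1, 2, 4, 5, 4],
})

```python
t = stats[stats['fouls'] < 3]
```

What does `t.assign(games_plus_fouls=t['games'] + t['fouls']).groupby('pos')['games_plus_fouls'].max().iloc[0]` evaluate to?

filter rows where fouls < 3:
   games player pos  fouls
1      2    Wes   M      1
3     13    Pia   C      2
6      4    Pia   F      1
7     80    Vic   F      2
add column games_plus_fouls = t['games'] + t['fouls']:
   games player pos  fouls  games_plus_fouls
1      2    Wes   M      1                 3
3     13    Pia   C      2                15
6      4    Pia   F      1                 5
7     80    Vic   F      2                82
group by pos, max of games_plus_fouls:
pos
C    15
F    82
M     3
Name: games_plus_fouls, dtype: int64
Finally, value at position 0 = 15.

15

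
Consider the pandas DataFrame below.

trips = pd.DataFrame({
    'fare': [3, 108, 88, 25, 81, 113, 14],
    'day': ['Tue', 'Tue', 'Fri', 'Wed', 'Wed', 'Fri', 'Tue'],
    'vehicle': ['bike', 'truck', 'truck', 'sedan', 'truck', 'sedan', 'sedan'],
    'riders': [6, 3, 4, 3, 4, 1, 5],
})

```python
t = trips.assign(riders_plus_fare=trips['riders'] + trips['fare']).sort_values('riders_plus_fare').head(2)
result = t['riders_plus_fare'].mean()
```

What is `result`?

add column riders_plus_fare = trips['riders'] + trips['fare']:
   fare  day vehicle  riders  riders_plus_fare
0     3  Tue    bike       6                 9
1   108  Tue   truck       3               111
2    88  Fri   truck       4                92
3    25  Wed   sedan       3                28
4    81  Wed   truck       4                85
5   113  Fri   sedan       1               114
6    14  Tue   sedan       5                19
sort by riders_plus_fare:
   fare  day vehicle  riders  riders_plus_fare
0     3  Tue    bike       6                 9
6    14  Tue   sedan       5                19
3    25  Wed   sedan       3                28
4    81  Wed   truck       4                85
2    88  Fri   truck       4                92
1   108  Tue   truck       3               111
5   113  Fri   sedan       1               114
take first 2 rows:
   fare  day vehicle  riders  riders_plus_fare
0     3  Tue    bike       6                 9
6    14  Tue   sedan       5                19

14.0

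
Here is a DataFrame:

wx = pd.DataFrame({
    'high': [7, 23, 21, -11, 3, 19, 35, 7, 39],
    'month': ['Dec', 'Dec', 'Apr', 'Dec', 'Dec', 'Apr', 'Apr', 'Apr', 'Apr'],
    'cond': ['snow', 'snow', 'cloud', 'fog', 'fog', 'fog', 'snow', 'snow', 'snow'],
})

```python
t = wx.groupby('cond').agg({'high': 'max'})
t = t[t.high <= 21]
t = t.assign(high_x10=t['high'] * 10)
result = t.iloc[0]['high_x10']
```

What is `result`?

group by cond, max of high:
       high
cond       
cloud    21
fog      19
snow     39
filter rows where high <= 21:
       high
cond       
cloud    21
fog      19
add column high_x10 = t['high'] * 10:
       high  high_x10
cond                 
cloud    21       210
fog      19       190
So iloc[0]['high_x10'] = 210.

210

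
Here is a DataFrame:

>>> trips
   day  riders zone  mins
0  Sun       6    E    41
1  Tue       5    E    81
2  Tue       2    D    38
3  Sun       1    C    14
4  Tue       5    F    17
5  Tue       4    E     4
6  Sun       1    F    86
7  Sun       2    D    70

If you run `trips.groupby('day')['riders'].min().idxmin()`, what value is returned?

Sun

group by day, min of riders:
day
Sun    1
Tue    2
Name: riders, dtype: int64
Then the label with the smallest value: Sun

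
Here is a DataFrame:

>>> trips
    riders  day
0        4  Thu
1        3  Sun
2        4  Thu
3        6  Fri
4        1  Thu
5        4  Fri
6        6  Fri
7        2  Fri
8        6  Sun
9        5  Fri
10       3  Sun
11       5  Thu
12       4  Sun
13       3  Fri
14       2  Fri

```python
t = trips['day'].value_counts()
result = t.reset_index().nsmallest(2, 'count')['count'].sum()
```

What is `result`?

8

value_counts of day:
day
Fri    7
Thu    4
Sun    4
Name: count, dtype: int64
reset_index():
   day  count
0  Fri      7
1  Thu      4
2  Sun      4
take 2 rows with smallest count:
   day  count
1  Thu      4
2  Sun      4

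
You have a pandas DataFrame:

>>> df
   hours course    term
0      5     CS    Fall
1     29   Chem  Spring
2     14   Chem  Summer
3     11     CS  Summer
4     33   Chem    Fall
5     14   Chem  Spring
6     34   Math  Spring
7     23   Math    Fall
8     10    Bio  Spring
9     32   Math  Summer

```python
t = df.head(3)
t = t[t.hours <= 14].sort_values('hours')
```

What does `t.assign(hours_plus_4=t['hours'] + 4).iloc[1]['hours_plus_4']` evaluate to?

take first 3 rows:
   hours course    term
0      5     CS    Fall
1     29   Chem  Spring
2     14   Chem  Summer
filter rows where hours <= 14:
   hours course    term
0      5     CS    Fall
2     14   Chem  Summer
sort by hours:
   hours course    term
0      5     CS    Fall
2     14   Chem  Summer
add column hours_plus_4 = t['hours'] + 4:
   hours course    term  hours_plus_4
0      5     CS    Fall             9
2     14   Chem  Summer            18
The value at position 1, column 'hours_plus_4' is 18.

18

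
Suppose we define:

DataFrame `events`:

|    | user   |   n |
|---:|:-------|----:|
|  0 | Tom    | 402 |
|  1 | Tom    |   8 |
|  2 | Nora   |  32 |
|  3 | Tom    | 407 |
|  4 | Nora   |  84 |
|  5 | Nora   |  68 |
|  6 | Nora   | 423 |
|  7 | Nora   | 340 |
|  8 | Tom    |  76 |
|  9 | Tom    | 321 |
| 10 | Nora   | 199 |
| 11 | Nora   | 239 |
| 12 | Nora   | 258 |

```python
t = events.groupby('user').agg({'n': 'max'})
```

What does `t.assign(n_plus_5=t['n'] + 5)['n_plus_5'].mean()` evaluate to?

group by user, max of n:
        n
user     
Nora  423
Tom   407
add column n_plus_5 = t['n'] + 5:
        n  n_plus_5
user               
Nora  423       428
Tom   407       412

420.0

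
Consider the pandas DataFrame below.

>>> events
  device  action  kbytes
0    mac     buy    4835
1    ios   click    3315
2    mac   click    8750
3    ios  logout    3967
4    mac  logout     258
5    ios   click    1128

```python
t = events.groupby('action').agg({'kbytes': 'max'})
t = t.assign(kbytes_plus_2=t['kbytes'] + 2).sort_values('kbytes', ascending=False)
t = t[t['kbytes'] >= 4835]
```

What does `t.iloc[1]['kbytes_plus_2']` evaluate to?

4837

group by action, max of kbytes:
        kbytes
action        
buy       4835
click     8750
logout    3967
add column kbytes_plus_2 = t['kbytes'] + 2:
        kbytes  kbytes_plus_2
action                       
buy       4835           4837
click     8750           8752
logout    3967           3969
sort by kbytes descending:
        kbytes  kbytes_plus_2
action                       
click     8750           8752
buy       4835           4837
logout    3967           3969
filter rows where kbytes >= 4835:
        kbytes  kbytes_plus_2
action                       
click     8750           8752
buy       4835           4837
Then the value at position 1, column 'kbytes_plus_2': 4837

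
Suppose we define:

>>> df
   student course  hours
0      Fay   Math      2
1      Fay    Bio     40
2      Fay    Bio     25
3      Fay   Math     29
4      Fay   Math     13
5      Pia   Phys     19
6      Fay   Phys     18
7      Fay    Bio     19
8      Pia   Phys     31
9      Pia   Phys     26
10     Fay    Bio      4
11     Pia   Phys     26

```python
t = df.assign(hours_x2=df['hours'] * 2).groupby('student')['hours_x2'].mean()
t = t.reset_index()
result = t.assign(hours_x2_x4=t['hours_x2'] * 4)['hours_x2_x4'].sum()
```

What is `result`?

354.0

add column hours_x2 = df['hours'] * 2:
   student course  hours  hours_x2
0      Fay   Math      2         4
1      Fay    Bio     40        80
2      Fay    Bio     25        50
3      Fay   Math     29        58
4      Fay   Math     13        26
5      Pia   Phys     19        38
6      Fay   Phys     18        36
7      Fay    Bio     19        38
8      Pia   Phys     31        62
9      Pia   Phys     26        52
10     Fay    Bio      4         8
11     Pia   Phys     26        52
group by student, mean of hours_x2:
student
Fay    37.5
Pia    51.0
Name: hours_x2, dtype: float64
reset_index():
  student  hours_x2
0     Fay      37.5
1     Pia      51.0
add column hours_x2_x4 = t['hours_x2'] * 4:
  student  hours_x2  hours_x2_x4
0     Fay      37.5        150.0
1     Pia      51.0        204.0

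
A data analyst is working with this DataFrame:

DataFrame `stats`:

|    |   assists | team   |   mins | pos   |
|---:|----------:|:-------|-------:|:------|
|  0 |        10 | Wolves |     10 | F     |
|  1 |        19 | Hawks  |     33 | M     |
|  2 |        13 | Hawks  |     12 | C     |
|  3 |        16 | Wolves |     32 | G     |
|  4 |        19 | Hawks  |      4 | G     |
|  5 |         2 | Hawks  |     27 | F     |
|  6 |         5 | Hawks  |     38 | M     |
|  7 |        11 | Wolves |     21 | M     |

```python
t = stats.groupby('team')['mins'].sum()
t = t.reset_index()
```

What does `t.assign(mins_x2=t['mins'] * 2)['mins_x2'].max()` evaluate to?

group by team, sum of mins:
team
Hawks     114
Wolves     63
Name: mins, dtype: int64
reset_index():
     team  mins
0   Hawks   114
1  Wolves    63
add column mins_x2 = t['mins'] * 2:
     team  mins  mins_x2
0   Hawks   114      228
1  Wolves    63      126
Finally, max of column 'mins_x2' = 228.

228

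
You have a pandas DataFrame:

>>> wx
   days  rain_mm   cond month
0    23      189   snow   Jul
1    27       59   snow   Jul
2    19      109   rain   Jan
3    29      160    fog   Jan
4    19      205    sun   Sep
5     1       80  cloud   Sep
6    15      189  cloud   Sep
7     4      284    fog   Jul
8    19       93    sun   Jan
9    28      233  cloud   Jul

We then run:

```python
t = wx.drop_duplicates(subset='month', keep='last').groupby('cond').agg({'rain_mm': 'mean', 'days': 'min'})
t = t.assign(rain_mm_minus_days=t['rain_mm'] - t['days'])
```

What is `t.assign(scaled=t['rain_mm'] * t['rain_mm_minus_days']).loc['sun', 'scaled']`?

6882.0

drop duplicate month (keep=last):
   days  rain_mm   cond month
6    15      189  cloud   Sep
8    19       93    sun   Jan
9    28      233  cloud   Jul
group by cond: mean(rain_mm), min(days):
       rain_mm  days
cond                
cloud    211.0    15
sun       93.0    19
add column rain_mm_minus_days = t['rain_mm'] - t['days']:
       rain_mm  days  rain_mm_minus_days
cond                                    
cloud    211.0    15               196.0
sun       93.0    19                74.0
add column scaled = t['rain_mm'] * t['rain_mm_minus_days']:
       rain_mm  days  rain_mm_minus_days   scaled
cond                                             
cloud    211.0    15               196.0  41356.0
sun       93.0    19                74.0   6882.0
Finally, value at row 'sun', column 'scaled' = 6882.0.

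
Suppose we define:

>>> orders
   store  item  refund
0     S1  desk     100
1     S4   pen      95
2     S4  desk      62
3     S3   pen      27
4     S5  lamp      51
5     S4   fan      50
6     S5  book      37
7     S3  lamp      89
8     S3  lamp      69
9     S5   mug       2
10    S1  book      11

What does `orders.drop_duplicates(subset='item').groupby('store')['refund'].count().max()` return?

drop duplicate item (keep=first):
  store  item  refund
0    S1  desk     100
1    S4   pen      95
4    S5  lamp      51
5    S4   fan      50
6    S5  book      37
9    S5   mug       2
group by store, count of refund:
store
S1    1
S4    2
S5    3
Name: refund, dtype: int64
Taking the max of the resulting series gives 3.

3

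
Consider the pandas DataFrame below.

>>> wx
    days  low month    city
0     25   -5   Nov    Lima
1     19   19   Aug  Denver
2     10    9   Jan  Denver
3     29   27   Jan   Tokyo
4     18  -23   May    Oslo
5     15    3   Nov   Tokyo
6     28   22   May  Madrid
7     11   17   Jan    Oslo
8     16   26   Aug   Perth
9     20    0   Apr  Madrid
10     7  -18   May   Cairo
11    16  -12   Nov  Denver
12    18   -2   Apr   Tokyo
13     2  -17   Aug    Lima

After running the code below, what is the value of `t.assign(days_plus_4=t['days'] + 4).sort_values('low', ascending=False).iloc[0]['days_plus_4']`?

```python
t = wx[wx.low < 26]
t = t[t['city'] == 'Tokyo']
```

filter rows where low < 26:
    days  low month    city
0     25   -5   Nov    Lima
1     19   19   Aug  Denver
2     10    9   Jan  Denver
4     18  -23   May    Oslo
5     15    3   Nov   Tokyo
6     28   22   May  Madrid
7     11   17   Jan    Oslo
9     20    0   Apr  Madrid
10     7  -18   May   Cairo
11    16  -12   Nov  Denver
12    18   -2   Apr   Tokyo
13     2  -17   Aug    Lima
filter rows where city == 'Tokyo':
    days  low month   city
5     15    3   Nov  Tokyo
12    18   -2   Apr  Tokyo
add column days_plus_4 = t['days'] + 4:
    days  low month   city  days_plus_4
5     15    3   Nov  Tokyo           19
12    18   -2   Apr  Tokyo           22
sort by low descending:
    days  low month   city  days_plus_4
5     15    3   Nov  Tokyo           19
12    18   -2   Apr  Tokyo           22

19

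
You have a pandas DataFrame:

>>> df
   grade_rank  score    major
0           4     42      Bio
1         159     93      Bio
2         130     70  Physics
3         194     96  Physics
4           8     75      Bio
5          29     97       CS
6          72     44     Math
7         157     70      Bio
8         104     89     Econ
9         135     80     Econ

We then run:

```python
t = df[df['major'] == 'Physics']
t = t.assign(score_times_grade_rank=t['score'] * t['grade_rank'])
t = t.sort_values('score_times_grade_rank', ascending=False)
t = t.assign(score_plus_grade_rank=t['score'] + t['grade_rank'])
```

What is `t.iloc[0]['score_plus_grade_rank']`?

filter rows where major == 'Physics':
   grade_rank  score    major
2         130     70  Physics
3         194     96  Physics
add column score_times_grade_rank = t['score'] * t['grade_rank']:
   grade_rank  score    major  score_times_grade_rank
2         130     70  Physics                    9100
3         194     96  Physics                   18624
sort by score_times_grade_rank descending:
   grade_rank  score    major  score_times_grade_rank
3         194     96  Physics                   18624
2         130     70  Physics                    9100
add column score_plus_grade_rank = t['score'] + t['grade_rank']:
   grade_rank  score    major  score_times_grade_rank  score_plus_grade_rank
3         194     96  Physics                   18624                    290
2         130     70  Physics                    9100                    200

290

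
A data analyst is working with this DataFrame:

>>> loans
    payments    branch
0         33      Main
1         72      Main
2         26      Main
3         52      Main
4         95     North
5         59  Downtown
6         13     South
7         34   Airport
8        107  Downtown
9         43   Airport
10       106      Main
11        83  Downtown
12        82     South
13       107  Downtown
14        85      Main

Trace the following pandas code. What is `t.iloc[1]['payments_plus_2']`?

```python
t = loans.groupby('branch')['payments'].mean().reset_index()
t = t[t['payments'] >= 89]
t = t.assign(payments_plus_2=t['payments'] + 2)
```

97.0

group by branch, mean of payments:
branch
Airport     38.500000
Downtown    89.000000
Main        62.333333
North       95.000000
South       47.500000
Name: payments, dtype: float64
reset_index():
     branch   payments
0   Airport  38.500000
1  Downtown  89.000000
2      Main  62.333333
3     North  95.000000
4     South  47.500000
filter rows where payments >= 89:
     branch  payments
1  Downtown      89.0
3     North      95.0
add column payments_plus_2 = t['payments'] + 2:
     branch  payments  payments_plus_2
1  Downtown      89.0             91.0
3     North      95.0             97.0
Finally, value at position 1, column 'payments_plus_2' = 97.0.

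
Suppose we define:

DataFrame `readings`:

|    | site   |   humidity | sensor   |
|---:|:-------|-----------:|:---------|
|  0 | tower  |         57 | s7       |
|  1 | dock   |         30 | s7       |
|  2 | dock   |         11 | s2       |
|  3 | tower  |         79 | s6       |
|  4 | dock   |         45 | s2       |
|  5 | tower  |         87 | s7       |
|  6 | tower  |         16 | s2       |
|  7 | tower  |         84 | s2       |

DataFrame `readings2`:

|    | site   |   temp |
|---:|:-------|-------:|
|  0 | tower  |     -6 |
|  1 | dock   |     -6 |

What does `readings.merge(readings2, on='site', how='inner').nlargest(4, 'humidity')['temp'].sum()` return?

-24

merge on 'site' (how='inner') → 8 rows:
    site  humidity sensor  temp
0  tower        57     s7    -6
1   dock        30     s7    -6
2   dock        11     s2    -6
3  tower        79     s6    -6
4   dock        45     s2    -6
5  tower        87     s7    -6
6  tower        16     s2    -6
7  tower        84     s2    -6
take 4 rows with largest humidity:
    site  humidity sensor  temp
5  tower        87     s7    -6
7  tower        84     s2    -6
3  tower        79     s6    -6
0  tower        57     s7    -6
Hence -24.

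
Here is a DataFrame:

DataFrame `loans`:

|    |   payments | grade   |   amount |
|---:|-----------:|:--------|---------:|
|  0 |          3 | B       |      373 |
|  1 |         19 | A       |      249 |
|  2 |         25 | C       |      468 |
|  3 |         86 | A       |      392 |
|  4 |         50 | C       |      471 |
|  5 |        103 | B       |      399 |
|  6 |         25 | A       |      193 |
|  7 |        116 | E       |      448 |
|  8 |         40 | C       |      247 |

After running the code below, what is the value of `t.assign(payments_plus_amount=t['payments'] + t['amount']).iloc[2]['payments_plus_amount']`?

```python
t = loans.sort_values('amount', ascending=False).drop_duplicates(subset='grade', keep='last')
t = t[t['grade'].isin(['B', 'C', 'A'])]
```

218

sort by amount descending:
   payments grade  amount
4        50     C     471
2        25     C     468
7       116     E     448
5       103     B     399
3        86     A     392
0         3     B     373
1        19     A     249
8        40     C     247
6        25     A     193
drop duplicate grade (keep=last):
   payments grade  amount
7       116     E     448
0         3     B     373
8        40     C     247
6        25     A     193
filter rows where grade in ['B', 'C', 'A']:
   payments grade  amount
0         3     B     373
8        40     C     247
6        25     A     193
add column payments_plus_amount = t['payments'] + t['amount']:
   payments grade  amount  payments_plus_amount
0         3     B     373                   376
8        40     C     247                   287
6        25     A     193                   218
So iloc[2]['payments_plus_amount'] = 218.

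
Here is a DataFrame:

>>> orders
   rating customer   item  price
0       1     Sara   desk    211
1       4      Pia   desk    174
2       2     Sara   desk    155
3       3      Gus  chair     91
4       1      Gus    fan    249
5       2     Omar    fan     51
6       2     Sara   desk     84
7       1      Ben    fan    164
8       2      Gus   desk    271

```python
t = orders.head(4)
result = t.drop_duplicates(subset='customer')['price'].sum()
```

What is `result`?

476

take first 4 rows:
   rating customer   item  price
0       1     Sara   desk    211
1       4      Pia   desk    174
2       2     Sara   desk    155
3       3      Gus  chair     91
drop duplicate customer (keep=first):
   rating customer   item  price
0       1     Sara   desk    211
1       4      Pia   desk    174
3       3      Gus  chair     91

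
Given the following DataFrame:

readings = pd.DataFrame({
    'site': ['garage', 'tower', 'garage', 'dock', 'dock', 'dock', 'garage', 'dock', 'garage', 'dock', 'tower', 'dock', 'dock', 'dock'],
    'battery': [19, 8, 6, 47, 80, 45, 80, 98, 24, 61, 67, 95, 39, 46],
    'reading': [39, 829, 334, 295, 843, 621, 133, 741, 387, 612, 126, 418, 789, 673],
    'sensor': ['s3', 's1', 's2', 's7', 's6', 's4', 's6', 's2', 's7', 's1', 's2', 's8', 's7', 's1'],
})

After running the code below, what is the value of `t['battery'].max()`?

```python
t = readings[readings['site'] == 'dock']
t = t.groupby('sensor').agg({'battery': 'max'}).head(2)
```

98

filter rows where site == 'dock':
    site  battery  reading sensor
3   dock       47      295     s7
4   dock       80      843     s6
5   dock       45      621     s4
7   dock       98      741     s2
9   dock       61      612     s1
11  dock       95      418     s8
12  dock       39      789     s7
13  dock       46      673     s1
group by sensor, max of battery:
        battery
sensor         
s1           61
s2           98
s4           45
s6           80
s7           47
s8           95
take first 2 rows:
        battery
sensor         
s1           61
s2           98
Then the max of column 'battery': 98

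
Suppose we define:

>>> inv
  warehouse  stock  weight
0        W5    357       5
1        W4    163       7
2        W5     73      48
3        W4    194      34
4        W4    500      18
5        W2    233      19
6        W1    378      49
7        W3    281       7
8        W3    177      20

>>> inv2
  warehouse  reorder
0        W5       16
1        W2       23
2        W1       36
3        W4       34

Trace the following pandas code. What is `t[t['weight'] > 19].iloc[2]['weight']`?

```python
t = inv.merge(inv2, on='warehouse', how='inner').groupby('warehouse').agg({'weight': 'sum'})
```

merge on 'warehouse' (how='inner') → 7 rows:
  warehouse  stock  weight  reorder
0        W5    357       5       16
1        W4    163       7       34
2        W5     73      48       16
3        W4    194      34       34
4        W4    500      18       34
5        W2    233      19       23
6        W1    378      49       36
group by warehouse, sum of weight:
           weight
warehouse        
W1             49
W2             19
W4             59
W5             53
filter rows where weight > 19:
           weight
warehouse        
W1             49
W4             59
W5             53
Taking the value at position 2, column 'weight' gives 53.

53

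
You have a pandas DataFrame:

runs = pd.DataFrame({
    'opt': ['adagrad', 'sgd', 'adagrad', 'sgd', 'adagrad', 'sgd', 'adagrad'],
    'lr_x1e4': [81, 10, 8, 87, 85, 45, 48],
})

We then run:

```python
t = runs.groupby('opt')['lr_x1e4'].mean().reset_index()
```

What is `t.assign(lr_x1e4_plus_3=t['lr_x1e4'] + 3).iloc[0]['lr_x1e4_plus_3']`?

58.5

group by opt, mean of lr_x1e4:
opt
adagrad    55.500000
sgd        47.333333
Name: lr_x1e4, dtype: float64
reset_index():
       opt    lr_x1e4
0  adagrad  55.500000
1      sgd  47.333333
add column lr_x1e4_plus_3 = t['lr_x1e4'] + 3:
       opt    lr_x1e4  lr_x1e4_plus_3
0  adagrad  55.500000       58.500000
1      sgd  47.333333       50.333333
The value at position 0, column 'lr_x1e4_plus_3' is 58.5.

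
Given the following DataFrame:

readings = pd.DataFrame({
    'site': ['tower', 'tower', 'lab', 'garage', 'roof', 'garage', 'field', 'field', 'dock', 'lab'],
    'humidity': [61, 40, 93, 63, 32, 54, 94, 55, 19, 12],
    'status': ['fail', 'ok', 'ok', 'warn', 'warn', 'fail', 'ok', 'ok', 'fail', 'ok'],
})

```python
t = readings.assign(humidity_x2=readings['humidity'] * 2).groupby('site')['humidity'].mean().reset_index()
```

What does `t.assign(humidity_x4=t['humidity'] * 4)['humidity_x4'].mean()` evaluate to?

191.333333333

add column humidity_x2 = readings['humidity'] * 2:
     site  humidity status  humidity_x2
0   tower        61   fail          122
1   tower        40     ok           80
2     lab        93     ok          186
3  garage        63   warn          126
4    roof        32   warn           64
5  garage        54   fail          108
6   field        94     ok          188
7   field        55     ok          110
8    dock        19   fail           38
9     lab        12     ok           24
group by site, mean of humidity:
site
dock      19.0
field     74.5
garage    58.5
lab       52.5
roof      32.0
tower     50.5
Name: humidity, dtype: float64
reset_index():
     site  humidity
0    dock      19.0
1   field      74.5
2  garage      58.5
3     lab      52.5
4    roof      32.0
5   tower      50.5
add column humidity_x4 = t['humidity'] * 4:
     site  humidity  humidity_x4
0    dock      19.0         76.0
1   field      74.5        298.0
2  garage      58.5        234.0
3     lab      52.5        210.0
4    roof      32.0        128.0
5   tower      50.5        202.0
Taking the mean of column 'humidity_x4' gives 191.333333333.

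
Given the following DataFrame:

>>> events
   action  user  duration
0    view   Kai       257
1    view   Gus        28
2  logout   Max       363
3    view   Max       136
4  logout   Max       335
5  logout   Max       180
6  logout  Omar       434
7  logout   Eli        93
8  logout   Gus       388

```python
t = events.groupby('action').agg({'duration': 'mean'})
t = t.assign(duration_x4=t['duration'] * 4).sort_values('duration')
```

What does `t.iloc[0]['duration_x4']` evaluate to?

561.333333333

group by action, mean of duration:
          duration
action            
logout  298.833333
view    140.333333
add column duration_x4 = t['duration'] * 4:
          duration  duration_x4
action                         
logout  298.833333  1195.333333
view    140.333333   561.333333
sort by duration:
          duration  duration_x4
action                         
view    140.333333   561.333333
logout  298.833333  1195.333333
Taking the value at position 0, column 'duration_x4' gives 561.333333333.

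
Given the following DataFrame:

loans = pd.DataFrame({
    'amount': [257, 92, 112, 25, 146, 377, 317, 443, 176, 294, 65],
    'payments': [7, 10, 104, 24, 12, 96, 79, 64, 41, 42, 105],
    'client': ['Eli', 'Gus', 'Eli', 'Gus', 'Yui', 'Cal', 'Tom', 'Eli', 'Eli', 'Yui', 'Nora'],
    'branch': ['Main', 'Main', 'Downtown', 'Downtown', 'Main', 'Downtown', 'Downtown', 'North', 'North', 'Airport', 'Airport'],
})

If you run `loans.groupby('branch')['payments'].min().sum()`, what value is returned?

114

group by branch, min of payments:
branch
Airport     42
Downtown    24
Main         7
North       41
Name: payments, dtype: int64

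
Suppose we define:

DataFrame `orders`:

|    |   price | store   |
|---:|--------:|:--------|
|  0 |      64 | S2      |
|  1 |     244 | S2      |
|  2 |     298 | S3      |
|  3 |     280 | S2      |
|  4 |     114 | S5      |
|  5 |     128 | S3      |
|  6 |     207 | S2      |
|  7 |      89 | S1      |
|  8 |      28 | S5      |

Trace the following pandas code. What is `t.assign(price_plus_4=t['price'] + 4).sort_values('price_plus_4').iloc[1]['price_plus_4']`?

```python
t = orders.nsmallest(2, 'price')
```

68

take 2 rows with smallest price:
   price store
8     28    S5
0     64    S2
add column price_plus_4 = t['price'] + 4:
   price store  price_plus_4
8     28    S5            32
0     64    S2            68
sort by price_plus_4:
   price store  price_plus_4
8     28    S5            32
0     64    S2            68
Reading off the value at position 1, column 'price_plus_4', we get 68.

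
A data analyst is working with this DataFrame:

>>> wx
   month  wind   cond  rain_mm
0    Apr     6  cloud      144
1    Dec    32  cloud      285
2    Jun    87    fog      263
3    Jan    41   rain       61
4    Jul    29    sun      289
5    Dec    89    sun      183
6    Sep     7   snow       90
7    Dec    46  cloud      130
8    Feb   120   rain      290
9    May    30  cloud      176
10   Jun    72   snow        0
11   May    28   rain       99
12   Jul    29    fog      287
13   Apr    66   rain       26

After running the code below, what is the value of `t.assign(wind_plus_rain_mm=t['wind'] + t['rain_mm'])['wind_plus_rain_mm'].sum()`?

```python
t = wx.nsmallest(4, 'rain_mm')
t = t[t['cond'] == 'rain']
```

take 4 rows with smallest rain_mm:
   month  wind  cond  rain_mm
10   Jun    72  snow        0
13   Apr    66  rain       26
3    Jan    41  rain       61
6    Sep     7  snow       90
filter rows where cond == 'rain':
   month  wind  cond  rain_mm
13   Apr    66  rain       26
3    Jan    41  rain       61
add column wind_plus_rain_mm = t['wind'] + t['rain_mm']:
   month  wind  cond  rain_mm  wind_plus_rain_mm
13   Apr    66  rain       26                 92
3    Jan    41  rain       61                102

194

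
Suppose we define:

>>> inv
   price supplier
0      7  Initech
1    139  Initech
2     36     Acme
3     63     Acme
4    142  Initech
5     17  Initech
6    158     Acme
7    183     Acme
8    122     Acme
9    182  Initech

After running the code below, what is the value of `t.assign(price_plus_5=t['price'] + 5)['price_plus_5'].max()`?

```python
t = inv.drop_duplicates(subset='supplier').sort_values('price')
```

41

drop duplicate supplier (keep=first):
   price supplier
0      7  Initech
2     36     Acme
sort by price:
   price supplier
0      7  Initech
2     36     Acme
add column price_plus_5 = t['price'] + 5:
   price supplier  price_plus_5
0      7  Initech            12
2     36     Acme            41
max of column 'price_plus_5' → 41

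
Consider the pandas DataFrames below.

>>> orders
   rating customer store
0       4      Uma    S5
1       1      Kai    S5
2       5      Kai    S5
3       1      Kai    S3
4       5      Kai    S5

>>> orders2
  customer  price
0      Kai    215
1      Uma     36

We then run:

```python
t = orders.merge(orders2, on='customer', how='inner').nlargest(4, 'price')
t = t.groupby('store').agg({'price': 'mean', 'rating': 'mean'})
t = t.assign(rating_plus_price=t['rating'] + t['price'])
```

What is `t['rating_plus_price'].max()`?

merge on 'customer' (how='inner') → 5 rows:
   rating customer store  price
0       4      Uma    S5     36
1       1      Kai    S5    215
2       5      Kai    S5    215
3       1      Kai    S3    215
4       5      Kai    S5    215
take 4 rows with largest price:
   rating customer store  price
1       1      Kai    S5    215
2       5      Kai    S5    215
3       1      Kai    S3    215
4       5      Kai    S5    215
group by store: mean(price), mean(rating):
       price    rating
store                 
S3     215.0  1.000000
S5     215.0  3.666667
add column rating_plus_price = t['rating'] + t['price']:
       price    rating  rating_plus_price
store                                    
S3     215.0  1.000000         216.000000
S5     215.0  3.666667         218.666667
max of column 'rating_plus_price' → 218.666666667

218.666666667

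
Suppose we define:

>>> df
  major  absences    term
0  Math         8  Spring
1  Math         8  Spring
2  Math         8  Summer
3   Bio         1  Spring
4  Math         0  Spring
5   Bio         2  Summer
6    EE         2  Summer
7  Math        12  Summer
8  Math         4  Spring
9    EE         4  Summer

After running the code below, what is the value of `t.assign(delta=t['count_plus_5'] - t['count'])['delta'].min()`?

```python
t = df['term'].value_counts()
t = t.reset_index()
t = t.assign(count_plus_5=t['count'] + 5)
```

5

value_counts of term:
term
Spring    5
Summer    5
Name: count, dtype: int64
reset_index():
     term  count
0  Spring      5
1  Summer      5
add column count_plus_5 = t['count'] + 5:
     term  count  count_plus_5
0  Spring      5            10
1  Summer      5            10
add column delta = t['count_plus_5'] - t['count']:
     term  count  count_plus_5  delta
0  Spring      5            10      5
1  Summer      5            10      5
Hence 5.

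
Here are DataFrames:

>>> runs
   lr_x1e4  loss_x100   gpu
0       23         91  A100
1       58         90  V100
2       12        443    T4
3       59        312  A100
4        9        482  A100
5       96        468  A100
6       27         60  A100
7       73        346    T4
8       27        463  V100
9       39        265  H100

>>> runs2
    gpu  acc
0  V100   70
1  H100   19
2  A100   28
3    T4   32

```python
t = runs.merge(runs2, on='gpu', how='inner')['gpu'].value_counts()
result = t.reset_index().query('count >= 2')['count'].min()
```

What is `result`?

2

merge on 'gpu' (how='inner') → 10 rows:
   lr_x1e4  loss_x100   gpu  acc
0       23         91  A100   28
1       58         90  V100   70
2       12        443    T4   32
3       59        312  A100   28
4        9        482  A100   28
5       96        468  A100   28
6       27         60  A100   28
7       73        346    T4   32
8       27        463  V100   70
9       39        265  H100   19
value_counts of gpu:
gpu
A100    5
V100    2
T4      2
H100    1
Name: count, dtype: int64
reset_index():
    gpu  count
0  A100      5
1  V100      2
2    T4      2
3  H100      1
filter rows where count >= 2:
    gpu  count
0  A100      5
1  V100      2
2    T4      2
Hence 2.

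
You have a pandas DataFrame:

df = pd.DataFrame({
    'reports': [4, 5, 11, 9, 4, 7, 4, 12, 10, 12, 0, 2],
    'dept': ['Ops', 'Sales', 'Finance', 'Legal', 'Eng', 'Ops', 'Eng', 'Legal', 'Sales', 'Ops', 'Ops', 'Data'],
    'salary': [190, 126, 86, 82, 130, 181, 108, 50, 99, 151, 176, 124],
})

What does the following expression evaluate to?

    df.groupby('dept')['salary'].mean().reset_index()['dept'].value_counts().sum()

group by dept, mean of salary:
dept
Data       124.0
Eng        119.0
Finance     86.0
Legal       66.0
Ops        174.5
Sales      112.5
Name: salary, dtype: float64
reset_index():
      dept  salary
0     Data   124.0
1      Eng   119.0
2  Finance    86.0
3    Legal    66.0
4      Ops   174.5
5    Sales   112.5
value_counts of dept:
dept
Data       1
Eng        1
Finance    1
Legal      1
Ops        1
Sales      1
Name: count, dtype: int64

6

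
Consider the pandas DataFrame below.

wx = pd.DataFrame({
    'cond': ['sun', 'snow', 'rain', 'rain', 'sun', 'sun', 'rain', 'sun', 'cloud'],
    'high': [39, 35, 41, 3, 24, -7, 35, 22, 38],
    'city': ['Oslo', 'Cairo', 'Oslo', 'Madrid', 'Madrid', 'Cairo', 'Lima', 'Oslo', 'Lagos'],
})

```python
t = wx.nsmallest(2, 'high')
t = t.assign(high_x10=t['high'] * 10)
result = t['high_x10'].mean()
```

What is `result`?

-20.0

take 2 rows with smallest high:
   cond  high    city
5   sun    -7   Cairo
3  rain     3  Madrid
add column high_x10 = t['high'] * 10:
   cond  high    city  high_x10
5   sun    -7   Cairo       -70
3  rain     3  Madrid        30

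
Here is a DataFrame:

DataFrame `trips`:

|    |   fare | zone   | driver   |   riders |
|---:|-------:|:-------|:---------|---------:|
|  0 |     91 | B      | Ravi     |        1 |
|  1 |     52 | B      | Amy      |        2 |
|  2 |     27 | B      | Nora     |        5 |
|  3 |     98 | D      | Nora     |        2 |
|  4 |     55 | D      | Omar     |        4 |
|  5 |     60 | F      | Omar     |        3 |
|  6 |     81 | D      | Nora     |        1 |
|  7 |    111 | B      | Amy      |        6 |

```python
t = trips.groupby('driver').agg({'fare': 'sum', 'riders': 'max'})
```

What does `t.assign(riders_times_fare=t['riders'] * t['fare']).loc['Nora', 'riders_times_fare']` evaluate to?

group by driver: sum(fare), max(riders):
        fare  riders
driver              
Amy      163       6
Nora     206       5
Omar     115       4
Ravi      91       1
add column riders_times_fare = t['riders'] * t['fare']:
        fare  riders  riders_times_fare
driver                                 
Amy      163       6                978
Nora     206       5               1030
Omar     115       4                460
Ravi      91       1                 91
Finally, value at row 'Nora', column 'riders_times_fare' = 1030.

1030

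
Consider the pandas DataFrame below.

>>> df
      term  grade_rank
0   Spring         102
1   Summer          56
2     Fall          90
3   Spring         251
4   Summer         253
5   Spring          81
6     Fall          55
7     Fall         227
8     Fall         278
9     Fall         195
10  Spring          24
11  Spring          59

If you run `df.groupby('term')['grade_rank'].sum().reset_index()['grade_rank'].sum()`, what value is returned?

1671

group by term, sum of grade_rank:
term
Fall      845
Spring    517
Summer    309
Name: grade_rank, dtype: int64
reset_index():
     term  grade_rank
0    Fall         845
1  Spring         517
2  Summer         309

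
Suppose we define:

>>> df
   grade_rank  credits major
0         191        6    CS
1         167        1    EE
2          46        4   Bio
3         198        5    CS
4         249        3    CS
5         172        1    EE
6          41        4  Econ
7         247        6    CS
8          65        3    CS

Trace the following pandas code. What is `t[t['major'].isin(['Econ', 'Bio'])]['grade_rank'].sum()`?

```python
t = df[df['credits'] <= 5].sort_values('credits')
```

87

filter rows where credits <= 5:
   grade_rank  credits major
1         167        1    EE
2          46        4   Bio
3         198        5    CS
4         249        3    CS
5         172        1    EE
6          41        4  Econ
8          65        3    CS
sort by credits:
   grade_rank  credits major
1         167        1    EE
5         172        1    EE
4         249        3    CS
8          65        3    CS
2          46        4   Bio
6          41        4  Econ
3         198        5    CS
filter rows where major in ['Econ', 'Bio']:
   grade_rank  credits major
2          46        4   Bio
6          41        4  Econ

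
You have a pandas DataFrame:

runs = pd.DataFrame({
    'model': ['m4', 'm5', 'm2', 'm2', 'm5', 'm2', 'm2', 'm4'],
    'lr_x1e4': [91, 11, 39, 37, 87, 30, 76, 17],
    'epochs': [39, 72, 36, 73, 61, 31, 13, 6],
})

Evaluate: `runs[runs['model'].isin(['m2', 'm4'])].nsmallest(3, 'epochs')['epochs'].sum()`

filter rows where model in ['m2', 'm4']:
  model  lr_x1e4  epochs
0    m4       91      39
2    m2       39      36
3    m2       37      73
5    m2       30      31
6    m2       76      13
7    m4       17       6
take 3 rows with smallest epochs:
  model  lr_x1e4  epochs
7    m4       17       6
6    m2       76      13
5    m2       30      31
So sum() = 50.

50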